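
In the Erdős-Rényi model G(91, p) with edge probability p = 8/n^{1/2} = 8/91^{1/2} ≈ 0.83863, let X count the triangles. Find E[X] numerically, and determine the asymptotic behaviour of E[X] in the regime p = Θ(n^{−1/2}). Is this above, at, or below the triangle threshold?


Number of potential triangles: C(91, 3) = 121485.
Each occurs with probability p³ ≈ (0.83863)³ ≈ 5.8980422e-01.
By linearity: E[X] = C(91, 3)·p³ ≈ 121485 · 5.8980422e-01 ≈ 71652.36516.
Since α = 1/2 < 1, p = c/n^{1/2} ≫ 1/n is above the triangle threshold p ~ 1/n. Asymptotically E[X] ~ (c³/6)·n^{3(1−α)} = (8³/6)·n^{1.5} → ∞; triangles are abundant w.h.p.

E[X] ≈ 71652.36516; in regime p = Θ(1/n^{1/2}) E[X] diverges (above the triangle threshold p ~ 1/n).


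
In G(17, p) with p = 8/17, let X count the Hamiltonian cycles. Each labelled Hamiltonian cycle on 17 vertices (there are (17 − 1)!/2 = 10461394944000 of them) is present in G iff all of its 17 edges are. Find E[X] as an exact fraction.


K_17 has (17 − 1)!/2 = 10461394944000 labelled Hamiltonian cycles.
For each such Hamiltonian cycle H, let X_H = 1 if all 17 edges of H are present in G. Then P[X_H = 1] = p^{17} = (8/17)^{17} = 2251799813685248/827240261886336764177.
By linearity: E[X] = Σ_H E[X_H] = 10461394944000 · p^{17} = 10461394944000 · 2251799813685248/827240261886336764177 = 23556967185786995434586112000/827240261886336764177.
Numerically: E[X] ≈ 2.85e+07.

E[X] = 10461394944000 · (8/17)^{17} = 23556967185786995434586112000/827240261886336764177 ≈ 2.85e+07.


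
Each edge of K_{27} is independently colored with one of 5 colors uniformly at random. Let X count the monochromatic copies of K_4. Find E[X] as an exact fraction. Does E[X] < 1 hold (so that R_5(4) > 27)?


E[X] = C(27, 4) · 5^{1 − 6} = 17550 · 5^{−5} = 17550/3125.
As a reduced fraction: E[X] = 702/125 ≈ 5.616000.
Is E[X] < 1? NO.
Since E[X] ≥ 1, the first-moment bound is inconclusive at n = 27; it does NOT by itself certify R_5(4) > 27.

E[X] = 702/125 ≈ 5.616000; E[X] ≥ 1; first-moment method inconclusive here.


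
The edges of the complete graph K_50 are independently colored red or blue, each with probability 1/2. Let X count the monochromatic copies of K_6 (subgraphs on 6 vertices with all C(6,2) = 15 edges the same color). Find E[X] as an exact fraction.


Let X = Σ_S X_S over the C(50, 6) = 15890700 subsets S of size 6, where X_S = 1 if the K_6 on S is monochromatic.
For a fixed S, the K_6 on S has C(6, 2) = 15 edges. P[all 15 edges red] = (1/2)^15, and likewise for blue, so P[monochromatic] = 2·(1/2)^15 = 2^{1 − 15} = 1/16384.
By linearity: E[X] = C(50, 6) · 2^{1 − 15} = 15890700 · 1/16384 = 3972675/4096.
Numerically: E[X] ≈ 969.8914.

E[X] = C(50,6)·2^(1−C(6,2)) = 3972675/4096 ≈ 969.8914.


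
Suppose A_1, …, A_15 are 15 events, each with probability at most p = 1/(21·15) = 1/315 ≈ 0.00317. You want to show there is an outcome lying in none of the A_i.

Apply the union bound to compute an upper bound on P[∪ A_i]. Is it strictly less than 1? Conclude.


Union bound: P[∪_{i=1}^{15} A_i] ≤ Σ_i P[A_i] ≤ 15·p = 15·(1/315) = 1/21.
Numerically: 1/21 ≈ 0.04762.
Is 1/21 < 1? YES.
Since P[∪ A_i] ≤ 1/21 < 1, the complement has P[∩ A_i^c] ≥ 1 − 1/21 = 20/21 > 0, so some outcome avoids every A_i.

15·p = 1/21 ≈ 0.04762; existence CERTIFIED by the union bound.


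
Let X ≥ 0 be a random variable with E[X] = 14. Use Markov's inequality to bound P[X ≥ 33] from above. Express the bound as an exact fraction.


μ = E[X] = 14, a = 33.
Markov: P[X ≥ 33] ≤ μ/a = (14)/33 = 14/33.
Numerically: ≈ 0.4242.
(Since a = 33 > μ = 14.0000, the bound 14/33 is < 1 and informative.)

P[X ≥ 33] ≤ 14/33 ≈ 0.4242.


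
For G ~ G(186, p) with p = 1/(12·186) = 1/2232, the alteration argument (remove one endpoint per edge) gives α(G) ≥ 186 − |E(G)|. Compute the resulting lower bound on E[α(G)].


E[|E(G)|] = C(186, 2)·p = 17205 · (1/2232) = 185/24.
E[α(G)] ≥ n − E[|E(G)|] = 186 − 185/24 = 4279/24.
Numerically: ≈ 178.292.
(This is only a lower bound; the true E[α(G)] may be larger.)

E[α(G)] ≥ 4279/24 ≈ 178.292.


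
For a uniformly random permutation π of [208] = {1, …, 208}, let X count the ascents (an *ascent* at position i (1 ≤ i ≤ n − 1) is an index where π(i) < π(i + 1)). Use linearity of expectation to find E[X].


Write X = Σ X_I over i = 1, …, 207, with X_I the indicator of one ascent.
There are 207 indicators.
For each fixed i, the pair (π(i), π(i+1)) is a uniformly random ordered pair of distinct values from {1, …, 208}; by symmetry P[π(i) < π(i+1)] = 1/2.
By linearity: E[X] = 207 · (1/2) = (208 − 1) · (1/2) = 207/2 ≈ 103.500000.

E[X] = 207/2 = 103.500000.


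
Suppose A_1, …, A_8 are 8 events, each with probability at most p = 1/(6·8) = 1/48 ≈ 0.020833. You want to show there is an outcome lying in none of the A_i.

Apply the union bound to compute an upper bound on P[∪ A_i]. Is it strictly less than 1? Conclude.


Union bound: P[∪_{i=1}^{8} A_i] ≤ Σ_i P[A_i] ≤ 8·p = 8·(1/48) = 1/6.
Numerically: 1/6 ≈ 0.166667.
Is 1/6 < 1? YES.
Since P[∪ A_i] ≤ 1/6 < 1, the complement has P[∩ A_i^c] ≥ 1 − 1/6 = 5/6 > 0, so some outcome avoids every A_i.

8·p = 1/6 ≈ 0.166667; existence CERTIFIED by the union bound.


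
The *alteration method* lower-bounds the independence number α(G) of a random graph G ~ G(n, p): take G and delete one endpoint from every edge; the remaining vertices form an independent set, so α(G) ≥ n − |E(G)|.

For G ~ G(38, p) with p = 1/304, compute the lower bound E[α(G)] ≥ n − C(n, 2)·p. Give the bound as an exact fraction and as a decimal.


E[|E(G)|] = C(38, 2)·p = 703 · (1/304) = 37/16.
E[α(G)] ≥ n − E[|E(G)|] = 38 − 37/16 = 571/16.
Numerically: ≈ 35.688.
(This is only a lower bound; the true E[α(G)] may be larger.)

E[α(G)] ≥ 571/16 ≈ 35.688.


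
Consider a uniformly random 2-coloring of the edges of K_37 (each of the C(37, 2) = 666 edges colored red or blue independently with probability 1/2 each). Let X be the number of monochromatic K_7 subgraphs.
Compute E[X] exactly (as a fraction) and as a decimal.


Let X = Σ_S X_S over the C(37, 7) = 10295472 subsets S of size 7, where X_S = 1 if the K_7 on S is monochromatic.
For a fixed S, the K_7 on S has C(7, 2) = 21 edges. P[all 21 edges red] = (1/2)^21, and likewise for blue, so P[monochromatic] = 2·(1/2)^21 = 2^{1 − 21} = 1/1048576.
By linearity of expectation: E[X] = C(37, 7) · 2^{1 − 21} = 10295472 · 1/1048576 = 643467/65536.
Numerically: E[X] ≈ 9.819.

E[X] = C(37,7)·2^(1−C(7,2)) = 643467/65536 ≈ 9.819.


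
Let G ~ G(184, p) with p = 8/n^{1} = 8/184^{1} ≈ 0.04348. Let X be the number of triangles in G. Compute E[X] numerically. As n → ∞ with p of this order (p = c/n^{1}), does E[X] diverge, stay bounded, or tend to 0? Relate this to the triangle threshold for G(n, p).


Number of potential triangles: C(184, 3) = 1021384.
Each occurs with probability p³ ≈ (0.04348)³ ≈ 8.218953e-05.
By linearity: E[X] = C(184, 3)·p³ ≈ 1021384 · 8.218953e-05 ≈ 83.9471.
Here α = 1, so p = 8/n is exactly at the triangle threshold p ~ 1/n. Asymptotically E[X] → c³/6 = 8³/6 = 256/3 ≈ 85.3333, a bounded constant. In this regime the triangle count is asymptotically Poisson(c³/6).

E[X] ≈ 83.9471; in regime p = Θ(1/n^{1}) E[X] stays bounded (at the triangle threshold p ~ 1/n).


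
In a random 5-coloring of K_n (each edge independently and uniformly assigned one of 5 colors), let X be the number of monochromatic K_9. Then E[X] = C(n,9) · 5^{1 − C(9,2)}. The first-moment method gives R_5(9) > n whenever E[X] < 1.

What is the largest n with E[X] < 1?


We need C(n, 9) · 5^{1 − 36} < 1, i.e. C(n, 9) < 5^{36 − 1} = 2910383045673370361328125.
Check values of n near the boundary:
  n = 2169: C(2169, 9) = 2879753360044504243499683; 2879753360044504243499683 < 2910383045673370361328125? YES
  n = 2170: C(2170, 9) = 2891746779868845075610510; 2891746779868845075610510 < 2910383045673370361328125? YES
  n = 2171: C(2171, 9) = 2903784578674959601827205; 2903784578674959601827205 < 2910383045673370361328125? YES
  n = 2172: C(2172, 9) = 2915866900084148060642020; 2915866900084148060642020 < 2910383045673370361328125? NO
  n = 2173: C(2173, 9) = 2927993888115921319674265; 2927993888115921319674265 < 2910383045673370361328125? NO
  n = 2174: C(2174, 9) = 2940165687188920530702934; 2940165687188920530702934 < 2910383045673370361328125? NO
The largest n with C(n, 9) < 2910383045673370361328125 is n = 2171 (where E[X] = 580756915734991920365441/582076609134674072265625 ≈ 0.9977328). Hence R_5(9) > 2171, i.e. R_5(9) ≥ 2172.

Largest n = 2171; hence R_5(9) > 2171.


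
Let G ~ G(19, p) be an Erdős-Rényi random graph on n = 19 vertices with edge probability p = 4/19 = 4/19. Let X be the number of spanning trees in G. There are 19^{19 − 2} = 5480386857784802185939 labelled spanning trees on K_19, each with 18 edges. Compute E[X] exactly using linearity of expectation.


K_19 has 19^{19 − 2} = 5480386857784802185939 labelled spanning trees.
For each such spanning tree H, let X_H = 1 if all 18 edges of H are present in G. Then P[X_H = 1] = p^{18} = (4/19)^{18} = 68719476736/104127350297911241532841.
By linearity: E[X] = Σ_H E[X_H] = 5480386857784802185939 · p^{18} = 5480386857784802185939 · 68719476736/104127350297911241532841 = 68719476736/19.
Numerically: E[X] ≈ 3.617e+09.

E[X] = 5480386857784802185939 · (4/19)^{18} = 68719476736/19 ≈ 3.617e+09.


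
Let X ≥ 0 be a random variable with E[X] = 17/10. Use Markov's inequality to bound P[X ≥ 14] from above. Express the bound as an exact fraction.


μ = E[X] = 17/10, a = 14.
Markov: P[X ≥ 14] ≤ μ/a = (17/10)/14 = 17/140.
Numerically: ≈ 0.121.
(Since a = 14 > μ = 1.700, the bound 17/140 is < 1 and informative.)

P[X ≥ 14] ≤ 17/140 ≈ 0.121.


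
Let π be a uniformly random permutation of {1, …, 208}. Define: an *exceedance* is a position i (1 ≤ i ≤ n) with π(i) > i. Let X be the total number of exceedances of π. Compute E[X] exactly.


Write X = Σ_{i=1}^{208} X_i, where X_i = 1_{π(i) > i}.
For each fixed i, π(i) is uniform over {1, …, 208} (marginal of a uniform permutation), so P[π(i) > i] = (n − i)/n. Summing: Σ_{i=1}^{208} (n − i)/n = (0 + 1 + … + 207)/208 = 208(208 − 1)/(2·208) = (208 − 1)/2.
Hence E[X] = Σ_{i=1}^{208} (208 − i)/208 = 207/2 ≈ 103.5000.

E[X] = 207/2 = 103.5000.


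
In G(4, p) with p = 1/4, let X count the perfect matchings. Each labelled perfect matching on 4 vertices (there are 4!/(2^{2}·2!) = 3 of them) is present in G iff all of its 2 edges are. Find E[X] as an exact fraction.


K_4 has 4!/(2^{2}·2!) = 3 labelled perfect matchings.
For each such perfect matching H, let X_H = 1 if all 2 edges of H are present in G. Then P[X_H = 1] = p^{2} = (1/4)^{2} = 1/16.
By linearity: E[X] = Σ_H E[X_H] = 3 · p^{2} = 3 · 1/16 = 3/16.
Numerically: E[X] ≈ 0.1875.

E[X] = 3 · (1/4)^{2} = 3/16 ≈ 0.1875.


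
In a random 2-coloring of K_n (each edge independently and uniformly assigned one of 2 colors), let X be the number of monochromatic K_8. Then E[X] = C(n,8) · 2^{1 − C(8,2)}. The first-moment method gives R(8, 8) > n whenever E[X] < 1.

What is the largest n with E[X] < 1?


We need C(n, 8) · 2^{1 − 28} < 1, i.e. C(n, 8) < 2^{28 − 1} = 134217728.
Check values of n near the boundary:
  n = 36: C(36, 8) = 30260340; 30260340 < 134217728? YES
  n = 37: C(37, 8) = 38608020; 38608020 < 134217728? YES
  n = 38: C(38, 8) = 48903492; 48903492 < 134217728? YES
  n = 39: C(39, 8) = 61523748; 61523748 < 134217728? YES
  n = 40: C(40, 8) = 76904685; 76904685 < 134217728? YES
  n = 41: C(41, 8) = 95548245; 95548245 < 134217728? YES
  n = 42: C(42, 8) = 118030185; 118030185 < 134217728? YES
  n = 43: C(43, 8) = 145008513; 145008513 < 134217728? NO
  n = 44: C(44, 8) = 177232627; 177232627 < 134217728? NO
The largest n with C(n, 8) < 134217728 is n = 42 (where E[X] = 118030185/134217728 ≈ 0.87939). Hence R(8, 8) > 42, i.e. R(8, 8) ≥ 43.

Largest n = 42; hence R(8, 8) > 42.


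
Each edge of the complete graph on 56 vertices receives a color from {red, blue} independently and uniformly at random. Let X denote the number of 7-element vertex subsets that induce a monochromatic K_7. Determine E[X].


Let X = Σ_S X_S over the C(56, 7) = 231917400 subsets S of size 7, where X_S = 1 if the K_7 on S is monochromatic.
For a fixed S, the K_7 on S has C(7, 2) = 21 edges. P[all 21 edges red] = (1/2)^21, and likewise for blue, so P[monochromatic] = 2·(1/2)^21 = 2^{1 − 21} = 1/1048576.
Summing: E[X] = C(56, 7) · 2^{1 − 21} = 231917400 · 1/1048576 = 28989675/131072.
Numerically: E[X] ≈ 221.17367.

E[X] = C(56,7)·2^(1−C(7,2)) = 28989675/131072 ≈ 221.17367.


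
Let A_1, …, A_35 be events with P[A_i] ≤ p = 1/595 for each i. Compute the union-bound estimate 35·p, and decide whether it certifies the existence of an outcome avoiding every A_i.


Union bound: P[∪_{i=1}^{35} A_i] ≤ Σ_i P[A_i] ≤ 35·p = 35·(1/595) = 1/17.
Numerically: 1/17 ≈ 0.058824.
Is 1/17 < 1? YES.
Since P[∪ A_i] ≤ 1/17 < 1, the complement has P[∩ A_i^c] ≥ 1 − 1/17 = 16/17 > 0, so some outcome avoids every A_i.

35·p = 1/17 ≈ 0.058824; existence CERTIFIED by the union bound.


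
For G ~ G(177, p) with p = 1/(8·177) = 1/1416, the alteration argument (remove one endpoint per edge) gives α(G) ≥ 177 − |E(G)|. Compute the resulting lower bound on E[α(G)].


E[|E(G)|] = C(177, 2)·p = 15576 · (1/1416) = 11.
E[α(G)] ≥ n − E[|E(G)|] = 177 − 11 = 166.
Numerically: ≈ 166.00000.
(This is only a lower bound; the true E[α(G)] may be larger.)

E[α(G)] ≥ 166 ≈ 166.00000.


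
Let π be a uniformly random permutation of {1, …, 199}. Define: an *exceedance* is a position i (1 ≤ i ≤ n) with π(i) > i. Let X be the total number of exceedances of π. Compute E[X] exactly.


Write X = Σ_{i=1}^{199} X_i, where X_i = 1_{π(i) > i}.
For each fixed i, π(i) is uniform over {1, …, 199} (marginal of a uniform permutation), so P[π(i) > i] = (n − i)/n. Summing: Σ_{i=1}^{199} (n − i)/n = (0 + 1 + … + 198)/199 = 199(199 − 1)/(2·199) = (199 − 1)/2.
Hence E[X] = Σ_{i=1}^{199} (199 − i)/199 = 99 ≈ 99.000.

E[X] = 99 = 99.000.


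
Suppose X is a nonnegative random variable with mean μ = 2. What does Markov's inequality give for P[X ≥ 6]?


μ = E[X] = 2, a = 6.
Markov: P[X ≥ 6] ≤ μ/a = (2)/6 = 1/3.
Numerically: ≈ 0.333333.
(Since a = 6 > μ = 2.000000, the bound 1/3 is < 1 and informative.)

P[X ≥ 6] ≤ 1/3 ≈ 0.333333.


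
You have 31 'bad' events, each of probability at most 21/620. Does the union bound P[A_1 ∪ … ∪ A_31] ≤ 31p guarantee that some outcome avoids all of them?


Union bound: P[∪_{i=1}^{31} A_i] ≤ Σ_i P[A_i] ≤ 31·p = 31·(21/620) = 21/20.
Numerically: 21/20 ≈ 1.05000.
Is 21/20 < 1? NO.
Since the bound 21/20 is ≥ 1, the union bound is uninformative here; it does NOT by itself certify existence.

31·p = 21/20 ≈ 1.05000; existence NOT certified by the union bound.


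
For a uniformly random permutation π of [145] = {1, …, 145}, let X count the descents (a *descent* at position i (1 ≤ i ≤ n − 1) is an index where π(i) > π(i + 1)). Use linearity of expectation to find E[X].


Write X = Σ X_I over i = 1, …, 144, with X_I the indicator of one descent.
There are 144 indicators.
For each fixed i, the pair (π(i), π(i+1)) is a uniformly random ordered pair of distinct values from {1, …, 145}; by symmetry P[π(i) > π(i+1)] = 1/2.
By linearity: E[X] = 144 · (1/2) = (145 − 1) · (1/2) = 72 ≈ 72.000.

E[X] = 72 = 72.000.


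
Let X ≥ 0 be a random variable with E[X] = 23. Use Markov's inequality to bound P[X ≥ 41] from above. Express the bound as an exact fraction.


μ = E[X] = 23, a = 41.
Markov: P[X ≥ 41] ≤ μ/a = (23)/41 = 23/41.
Numerically: ≈ 0.560976.
(Since a = 41 > μ = 23.000000, the bound 23/41 is < 1 and informative.)

P[X ≥ 41] ≤ 23/41 ≈ 0.560976.


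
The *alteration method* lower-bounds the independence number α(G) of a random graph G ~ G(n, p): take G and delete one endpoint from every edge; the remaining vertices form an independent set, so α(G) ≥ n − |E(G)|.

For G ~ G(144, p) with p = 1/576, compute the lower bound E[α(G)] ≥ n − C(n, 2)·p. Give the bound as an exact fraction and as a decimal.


E[|E(G)|] = C(144, 2)·p = 10296 · (1/576) = 143/8.
E[α(G)] ≥ n − E[|E(G)|] = 144 − 143/8 = 1009/8.
Numerically: ≈ 126.125.
(This is only a lower bound; the true E[α(G)] may be larger.)

E[α(G)] ≥ 1009/8 ≈ 126.125.


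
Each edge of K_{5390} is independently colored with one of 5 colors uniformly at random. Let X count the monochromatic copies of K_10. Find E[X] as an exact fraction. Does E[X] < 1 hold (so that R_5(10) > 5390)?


E[X] = C(5390, 10) · 5^{1 − 45} = 5655833965919099070255434039753 · 5^{−44} = 5655833965919099070255434039753/5684341886080801486968994140625.
As a reduced fraction: E[X] = 5655833965919099070255434039753/5684341886080801486968994140625 ≈ 0.99498.
Is E[X] < 1? YES.
Since E[X] < 1, there exists a 5-coloring of K_{5390} with no monochromatic K_10; hence R_5(10) > 5390.

E[X] = 5655833965919099070255434039753/5684341886080801486968994140625 ≈ 0.99498; E[X] < 1, so R_5(10) > 5390.


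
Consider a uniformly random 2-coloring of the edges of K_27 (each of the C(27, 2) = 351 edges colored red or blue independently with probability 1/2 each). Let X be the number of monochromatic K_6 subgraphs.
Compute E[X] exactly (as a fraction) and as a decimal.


Let X = Σ_S X_S over the C(27, 6) = 296010 subsets S of size 6, where X_S = 1 if the K_6 on S is monochromatic.
For a fixed S, the K_6 on S has C(6, 2) = 15 edges. P[all 15 edges red] = (1/2)^15, and likewise for blue, so P[monochromatic] = 2·(1/2)^15 = 2^{1 − 15} = 1/16384.
Summing: E[X] = C(27, 6) · 2^{1 − 15} = 296010 · 1/16384 = 148005/8192.
Numerically: E[X] ≈ 18.067.

E[X] = C(27,6)·2^(1−C(6,2)) = 148005/8192 ≈ 18.067.


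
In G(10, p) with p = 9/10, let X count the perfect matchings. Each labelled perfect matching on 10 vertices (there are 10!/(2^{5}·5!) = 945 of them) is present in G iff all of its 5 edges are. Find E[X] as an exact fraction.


K_10 has 10!/(2^{5}·5!) = 945 labelled perfect matchings.
For each such perfect matching H, let X_H = 1 if all 5 edges of H are present in G. Then P[X_H = 1] = p^{5} = (9/10)^{5} = 59049/100000.
Summing the indicators: E[X] = Σ_H E[X_H] = 945 · p^{5} = 945 · 59049/100000 = 11160261/20000.
Numerically: E[X] ≈ 558.01.

E[X] = 945 · (9/10)^{5} = 11160261/20000 ≈ 558.01.


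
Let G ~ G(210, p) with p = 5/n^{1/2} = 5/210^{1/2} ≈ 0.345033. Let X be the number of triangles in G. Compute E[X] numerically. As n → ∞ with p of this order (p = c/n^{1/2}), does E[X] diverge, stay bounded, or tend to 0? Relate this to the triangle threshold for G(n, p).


Number of potential triangles: C(210, 3) = 1521520.
Each occurs with probability p³ ≈ (0.345033)³ ≈ 4.10753309e-02.
By linearity: E[X] = C(210, 3)·p³ ≈ 1521520 · 4.10753309e-02 ≈ 62496.937491.
Since α = 1/2 < 1, p = c/n^{1/2} ≫ 1/n is above the triangle threshold p ~ 1/n. Asymptotically E[X] ~ (c³/6)·n^{3(1−α)} = (5³/6)·n^{1.5} → ∞; triangles are abundant w.h.p.

E[X] ≈ 62496.937491; in regime p = Θ(1/n^{1/2}) E[X] diverges (above the triangle threshold p ~ 1/n).


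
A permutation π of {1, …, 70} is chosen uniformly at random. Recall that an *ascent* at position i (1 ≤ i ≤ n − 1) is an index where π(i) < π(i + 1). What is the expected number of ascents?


Write X = Σ X_I over i = 1, …, 69, with X_I the indicator of one ascent.
There are 69 indicators.
For each fixed i, the pair (π(i), π(i+1)) is a uniformly random ordered pair of distinct values from {1, …, 70}; by symmetry P[π(i) < π(i+1)] = 1/2.
By linearity: E[X] = 69 · (1/2) = (70 − 1) · (1/2) = 69/2 ≈ 34.5000.

E[X] = 69/2 = 34.5000.


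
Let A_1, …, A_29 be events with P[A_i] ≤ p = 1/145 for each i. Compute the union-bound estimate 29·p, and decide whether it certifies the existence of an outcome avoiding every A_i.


Union bound: P[∪_{i=1}^{29} A_i] ≤ Σ_i P[A_i] ≤ 29·p = 29·(1/145) = 1/5.
Numerically: 1/5 ≈ 0.200000.
Is 1/5 < 1? YES.
Since P[∪ A_i] ≤ 1/5 < 1, the complement has P[∩ A_i^c] ≥ 1 − 1/5 = 4/5 > 0, so some outcome avoids every A_i.

29·p = 1/5 ≈ 0.200000; existence CERTIFIED by the union bound.


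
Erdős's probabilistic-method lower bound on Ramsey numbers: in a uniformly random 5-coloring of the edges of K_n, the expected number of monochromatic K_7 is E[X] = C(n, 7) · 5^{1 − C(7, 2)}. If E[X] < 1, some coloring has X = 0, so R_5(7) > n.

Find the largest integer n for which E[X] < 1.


We need C(n, 7) · 5^{1 − 21} < 1, i.e. C(n, 7) < 5^{21 − 1} = 95367431640625.
Check values of n near the boundary:
  n = 334: C(334, 7) = 86359460961576; 86359460961576 < 95367431640625? YES
  n = 335: C(335, 7) = 88202498238195; 88202498238195 < 95367431640625? YES
  n = 336: C(336, 7) = 90079147136880; 90079147136880 < 95367431640625? YES
  n = 337: C(337, 7) = 91989916924632; 91989916924632 < 95367431640625? YES
  n = 338: C(338, 7) = 93935323022736; 93935323022736 < 95367431640625? YES
  n = 339: C(339, 7) = 95915887062372; 95915887062372 < 95367431640625? NO
  n = 340: C(340, 7) = 97932136940560; 97932136940560 < 95367431640625? NO
The largest n with C(n, 7) < 95367431640625 is n = 338 (where E[X] = 93935323022736/95367431640625 ≈ 0.984983). Hence R_5(7) > 338, i.e. R_5(7) ≥ 339.

Largest n = 338; hence R_5(7) > 338.


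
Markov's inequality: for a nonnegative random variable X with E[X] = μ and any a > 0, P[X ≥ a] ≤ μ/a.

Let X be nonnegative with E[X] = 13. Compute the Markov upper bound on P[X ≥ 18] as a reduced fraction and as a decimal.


μ = E[X] = 13, a = 18.
Markov: P[X ≥ 18] ≤ μ/a = (13)/18 = 13/18.
Numerically: ≈ 0.7222.
(Since a = 18 > μ = 13.0000, the bound 13/18 is < 1 and informative.)

P[X ≥ 18] ≤ 13/18 ≈ 0.7222.


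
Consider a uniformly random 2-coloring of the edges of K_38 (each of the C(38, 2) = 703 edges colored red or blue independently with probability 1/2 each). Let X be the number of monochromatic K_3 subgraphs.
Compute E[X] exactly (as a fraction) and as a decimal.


Let X = Σ_S X_S over the C(38, 3) = 8436 subsets S of size 3, where X_S = 1 if the K_3 on S is monochromatic.
For a fixed S, the K_3 on S has C(3, 2) = 3 edges. P[all 3 edges red] = (1/2)^3, and likewise for blue, so P[monochromatic] = 2·(1/2)^3 = 2^{1 − 3} = 1/4.
By linearity of expectation: E[X] = C(38, 3) · 2^{1 − 3} = 8436 · 1/4 = 2109.
Numerically: E[X] ≈ 2109.00000.

E[X] = C(38,3)·2^(1−C(3,2)) = 2109 ≈ 2109.00000.


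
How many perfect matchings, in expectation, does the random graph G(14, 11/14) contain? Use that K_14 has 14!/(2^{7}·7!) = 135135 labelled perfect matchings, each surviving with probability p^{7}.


K_14 has 14!/(2^{7}·7!) = 135135 labelled perfect matchings.
For each such perfect matching H, let X_H = 1 if all 7 edges of H are present in G. Then P[X_H = 1] = p^{7} = (11/14)^{7} = 19487171/105413504.
By linearity of expectation: E[X] = Σ_H E[X_H] = 135135 · p^{7} = 135135 · 19487171/105413504 = 376199836155/15059072.
Numerically: E[X] ≈ 2.5e+04.

E[X] = 135135 · (11/14)^{7} = 376199836155/15059072 ≈ 2.5e+04.


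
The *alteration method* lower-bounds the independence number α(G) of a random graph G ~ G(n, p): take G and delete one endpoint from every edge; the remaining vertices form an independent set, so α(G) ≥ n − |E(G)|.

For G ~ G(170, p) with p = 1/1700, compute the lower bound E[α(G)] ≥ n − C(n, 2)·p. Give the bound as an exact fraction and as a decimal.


E[|E(G)|] = C(170, 2)·p = 14365 · (1/1700) = 169/20.
E[α(G)] ≥ n − E[|E(G)|] = 170 − 169/20 = 3231/20.
Numerically: ≈ 161.5500.
(This is only a lower bound; the true E[α(G)] may be larger.)

E[α(G)] ≥ 3231/20 ≈ 161.5500.


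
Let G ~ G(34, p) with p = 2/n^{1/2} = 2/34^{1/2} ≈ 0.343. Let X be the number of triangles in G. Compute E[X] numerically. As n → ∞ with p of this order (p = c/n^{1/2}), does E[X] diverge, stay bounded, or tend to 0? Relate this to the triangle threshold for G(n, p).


Number of potential triangles: C(34, 3) = 5984.
Each occurs with probability p³ ≈ (0.343)³ ≈ 4.0352608e-02.
By linearity: E[X] = C(34, 3)·p³ ≈ 5984 · 4.0352608e-02 ≈ 241.47001.
Since α = 1/2 < 1, p = c/n^{1/2} ≫ 1/n is above the triangle threshold p ~ 1/n. Asymptotically E[X] ~ (c³/6)·n^{3(1−α)} = (2³/6)·n^{1.5} → ∞; triangles are abundant w.h.p.

E[X] ≈ 241.47001; in regime p = Θ(1/n^{1/2}) E[X] diverges (above the triangle threshold p ~ 1/n).


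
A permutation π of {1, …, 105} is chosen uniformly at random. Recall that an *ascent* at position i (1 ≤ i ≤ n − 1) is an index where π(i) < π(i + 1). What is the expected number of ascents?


Write X = Σ X_I over i = 1, …, 104, with X_I the indicator of one ascent.
There are 104 indicators.
For each fixed i, the pair (π(i), π(i+1)) is a uniformly random ordered pair of distinct values from {1, …, 105}; by symmetry P[π(i) < π(i+1)] = 1/2.
By linearity: E[X] = 104 · (1/2) = (105 − 1) · (1/2) = 52 ≈ 52.000000.

E[X] = 52 = 52.000000.


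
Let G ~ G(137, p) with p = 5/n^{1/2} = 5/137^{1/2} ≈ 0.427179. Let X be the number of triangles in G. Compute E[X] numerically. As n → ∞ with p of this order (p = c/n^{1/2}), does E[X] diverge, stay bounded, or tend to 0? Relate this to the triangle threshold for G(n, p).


Number of potential triangles: C(137, 3) = 419220.
Each occurs with probability p³ ≈ (0.427179)³ ≈ 7.79523410e-02.
By linearity: E[X] = C(137, 3)·p³ ≈ 419220 · 7.79523410e-02 ≈ 32679.180408.
Since α = 1/2 < 1, p = c/n^{1/2} ≫ 1/n is above the triangle threshold p ~ 1/n. Asymptotically E[X] ~ (c³/6)·n^{3(1−α)} = (5³/6)·n^{1.5} → ∞; triangles are abundant w.h.p.

E[X] ≈ 32679.180408; in regime p = Θ(1/n^{1/2}) E[X] diverges (above the triangle threshold p ~ 1/n).


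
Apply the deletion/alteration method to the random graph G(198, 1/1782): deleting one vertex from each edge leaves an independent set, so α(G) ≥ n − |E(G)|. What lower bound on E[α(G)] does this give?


E[|E(G)|] = C(198, 2)·p = 19503 · (1/1782) = 197/18.
E[α(G)] ≥ n − E[|E(G)|] = 198 − 197/18 = 3367/18.
Numerically: ≈ 187.05556.
(This is only a lower bound; the true E[α(G)] may be larger.)

E[α(G)] ≥ 3367/18 ≈ 187.05556.


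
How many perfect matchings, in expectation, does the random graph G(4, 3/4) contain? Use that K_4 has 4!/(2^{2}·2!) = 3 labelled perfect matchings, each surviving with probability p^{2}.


K_4 has 4!/(2^{2}·2!) = 3 labelled perfect matchings.
For each such perfect matching H, let X_H = 1 if all 2 edges of H are present in G. Then P[X_H = 1] = p^{2} = (3/4)^{2} = 9/16.
Summing the indicators: E[X] = Σ_H E[X_H] = 3 · p^{2} = 3 · 9/16 = 27/16.
Numerically: E[X] ≈ 1.69.

E[X] = 3 · (3/4)^{2} = 27/16 ≈ 1.69.


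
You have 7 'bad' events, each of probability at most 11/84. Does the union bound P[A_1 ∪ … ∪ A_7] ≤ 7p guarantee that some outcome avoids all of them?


Union bound: P[∪_{i=1}^{7} A_i] ≤ Σ_i P[A_i] ≤ 7·p = 7·(11/84) = 11/12.
Numerically: 11/12 ≈ 0.917.
Is 11/12 < 1? YES.
Since P[∪ A_i] ≤ 11/12 < 1, the complement has P[∩ A_i^c] ≥ 1 − 11/12 = 1/12 > 0, so some outcome avoids every A_i.

7·p = 11/12 ≈ 0.917; existence CERTIFIED by the union bound.


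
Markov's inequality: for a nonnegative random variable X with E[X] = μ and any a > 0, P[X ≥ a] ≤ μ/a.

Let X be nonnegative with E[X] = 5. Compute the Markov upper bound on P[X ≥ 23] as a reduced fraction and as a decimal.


μ = E[X] = 5, a = 23.
Markov: P[X ≥ 23] ≤ μ/a = (5)/23 = 5/23.
Numerically: ≈ 0.217.
(Since a = 23 > μ = 5.000, the bound 5/23 is < 1 and informative.)

P[X ≥ 23] ≤ 5/23 ≈ 0.217.


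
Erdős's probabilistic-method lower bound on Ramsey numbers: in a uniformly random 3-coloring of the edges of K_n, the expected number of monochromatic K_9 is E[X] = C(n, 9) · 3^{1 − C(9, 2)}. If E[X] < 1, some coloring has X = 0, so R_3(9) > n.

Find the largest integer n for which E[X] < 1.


We need C(n, 9) · 3^{1 − 36} < 1, i.e. C(n, 9) < 3^{36 − 1} = 50031545098999707.
Check values of n near the boundary:
  n = 298: C(298, 9) = 45207677551849890; 45207677551849890 < 50031545098999707? YES
  n = 299: C(299, 9) = 46610674441390059; 46610674441390059 < 50031545098999707? YES
  n = 300: C(300, 9) = 48052241692154700; 48052241692154700 < 50031545098999707? YES
  n = 301: C(301, 9) = 49533303936090975; 49533303936090975 < 50031545098999707? YES
  n = 302: C(302, 9) = 51054804739588650; 51054804739588650 < 50031545098999707? NO
  n = 303: C(303, 9) = 52617706925494425; 52617706925494425 < 50031545098999707? NO
  n = 304: C(304, 9) = 54222992899492560; 54222992899492560 < 50031545098999707? NO
The largest n with C(n, 9) < 50031545098999707 is n = 301 (where E[X] = 16511101312030325/16677181699666569 ≈ 0.9900415). Hence R_3(9) > 301, i.e. R_3(9) ≥ 302.

Largest n = 301; hence R_3(9) > 301.


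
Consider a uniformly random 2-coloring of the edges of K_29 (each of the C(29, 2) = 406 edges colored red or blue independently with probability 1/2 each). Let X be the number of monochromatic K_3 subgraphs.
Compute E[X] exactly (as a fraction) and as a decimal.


Let X = Σ_S X_S over the C(29, 3) = 3654 subsets S of size 3, where X_S = 1 if the K_3 on S is monochromatic.
For a fixed S, the K_3 on S has C(3, 2) = 3 edges. P[all 3 edges red] = (1/2)^3, and likewise for blue, so P[monochromatic] = 2·(1/2)^3 = 2^{1 − 3} = 1/4.
By linearity of expectation: E[X] = C(29, 3) · 2^{1 − 3} = 3654 · 1/4 = 1827/2.
Numerically: E[X] ≈ 913.500000.

E[X] = C(29,3)·2^(1−C(3,2)) = 1827/2 ≈ 913.500000.


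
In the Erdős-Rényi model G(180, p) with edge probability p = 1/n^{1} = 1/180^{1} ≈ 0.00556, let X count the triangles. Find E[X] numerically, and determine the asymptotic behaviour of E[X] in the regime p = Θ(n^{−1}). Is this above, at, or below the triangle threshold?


Number of potential triangles: C(180, 3) = 955860.
Each occurs with probability p³ ≈ (0.00556)³ ≈ 1.71468e-07.
By linearity: E[X] = C(180, 3)·p³ ≈ 955860 · 1.71468e-07 ≈ 0.164.
Here α = 1, so p = 1/n is exactly at the triangle threshold p ~ 1/n. Asymptotically E[X] → c³/6 = 1³/6 = 1/6 ≈ 0.167, a bounded constant. In this regime the triangle count is asymptotically Poisson(c³/6).

E[X] ≈ 0.164; in regime p = Θ(1/n^{1}) E[X] stays bounded (at the triangle threshold p ~ 1/n).


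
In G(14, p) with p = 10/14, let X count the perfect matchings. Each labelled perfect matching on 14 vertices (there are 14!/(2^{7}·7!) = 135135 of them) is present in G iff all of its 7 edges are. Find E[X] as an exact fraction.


K_14 has 14!/(2^{7}·7!) = 135135 labelled perfect matchings.
For each such perfect matching H, let X_H = 1 if all 7 edges of H are present in G. Then P[X_H = 1] = p^{7} = (5/7)^{7} = 78125/823543.
By linearity: E[X] = Σ_H E[X_H] = 135135 · p^{7} = 135135 · 78125/823543 = 1508203125/117649.
Numerically: E[X] ≈ 1.282e+04.

E[X] = 135135 · (5/7)^{7} = 1508203125/117649 ≈ 1.282e+04.


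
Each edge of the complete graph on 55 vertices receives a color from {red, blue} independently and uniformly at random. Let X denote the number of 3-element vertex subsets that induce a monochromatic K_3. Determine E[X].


Let X = Σ_S X_S over the C(55, 3) = 26235 subsets S of size 3, where X_S = 1 if the K_3 on S is monochromatic.
For a fixed S, the K_3 on S has C(3, 2) = 3 edges. P[all 3 edges red] = (1/2)^3, and likewise for blue, so P[monochromatic] = 2·(1/2)^3 = 2^{1 − 3} = 1/4.
By linearity: E[X] = C(55, 3) · 2^{1 − 3} = 26235 · 1/4 = 26235/4.
Numerically: E[X] ≈ 6558.75000.

E[X] = C(55,3)·2^(1−C(3,2)) = 26235/4 ≈ 6558.75000.


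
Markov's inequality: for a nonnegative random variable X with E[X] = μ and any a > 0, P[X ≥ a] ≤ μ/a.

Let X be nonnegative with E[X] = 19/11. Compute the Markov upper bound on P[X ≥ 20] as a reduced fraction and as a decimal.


μ = E[X] = 19/11, a = 20.
Markov: P[X ≥ 20] ≤ μ/a = (19/11)/20 = 19/220.
Numerically: ≈ 0.0864.
(Since a = 20 > μ = 1.7273, the bound 19/220 is < 1 and informative.)

P[X ≥ 20] ≤ 19/220 ≈ 0.0864.


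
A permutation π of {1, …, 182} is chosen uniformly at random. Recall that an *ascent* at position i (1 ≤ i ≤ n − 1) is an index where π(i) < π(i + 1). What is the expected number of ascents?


Write X = Σ X_I over i = 1, …, 181, with X_I the indicator of one ascent.
There are 181 indicators.
For each fixed i, the pair (π(i), π(i+1)) is a uniformly random ordered pair of distinct values from {1, …, 182}; by symmetry P[π(i) < π(i+1)] = 1/2.
By linearity: E[X] = 181 · (1/2) = (182 − 1) · (1/2) = 181/2 ≈ 90.500000.

E[X] = 181/2 = 90.500000.


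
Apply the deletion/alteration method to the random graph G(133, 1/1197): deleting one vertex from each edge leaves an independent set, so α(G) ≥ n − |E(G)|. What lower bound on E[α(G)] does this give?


E[|E(G)|] = C(133, 2)·p = 8778 · (1/1197) = 22/3.
E[α(G)] ≥ n − E[|E(G)|] = 133 − 22/3 = 377/3.
Numerically: ≈ 125.66667.
(This is only a lower bound; the true E[α(G)] may be larger.)

E[α(G)] ≥ 377/3 ≈ 125.66667.


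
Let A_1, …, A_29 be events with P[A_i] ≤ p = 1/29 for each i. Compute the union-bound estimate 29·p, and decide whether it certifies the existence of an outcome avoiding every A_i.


Union bound: P[∪_{i=1}^{29} A_i] ≤ Σ_i P[A_i] ≤ 29·p = 29·(1/29) = 1.
Numerically: 1 ≈ 1.00000.
Is 1 < 1? NO.
Since the bound 1 is ≥ 1, the union bound is uninformative here; it does NOT by itself certify existence.

29·p = 1 ≈ 1.00000; existence NOT certified by the union bound.


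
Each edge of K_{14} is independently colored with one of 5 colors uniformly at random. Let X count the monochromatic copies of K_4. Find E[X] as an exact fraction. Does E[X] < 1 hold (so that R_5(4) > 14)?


E[X] = C(14, 4) · 5^{1 − 6} = 1001 · 5^{−5} = 1001/3125.
As a reduced fraction: E[X] = 1001/3125 ≈ 0.32032.
Is E[X] < 1? YES.
Since E[X] < 1, there exists a 5-coloring of K_{14} with no monochromatic K_4; hence R_5(4) > 14.

E[X] = 1001/3125 ≈ 0.32032; E[X] < 1, so R_5(4) > 14.


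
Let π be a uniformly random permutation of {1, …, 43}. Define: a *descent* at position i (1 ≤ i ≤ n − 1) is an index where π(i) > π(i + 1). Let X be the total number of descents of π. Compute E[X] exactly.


Write X = Σ X_I over i = 1, …, 42, with X_I the indicator of one descent.
There are 42 indicators.
For each fixed i, the pair (π(i), π(i+1)) is a uniformly random ordered pair of distinct values from {1, …, 43}; by symmetry P[π(i) > π(i+1)] = 1/2.
By linearity: E[X] = 42 · (1/2) = (43 − 1) · (1/2) = 21 ≈ 21.0000.

E[X] = 21 = 21.0000.


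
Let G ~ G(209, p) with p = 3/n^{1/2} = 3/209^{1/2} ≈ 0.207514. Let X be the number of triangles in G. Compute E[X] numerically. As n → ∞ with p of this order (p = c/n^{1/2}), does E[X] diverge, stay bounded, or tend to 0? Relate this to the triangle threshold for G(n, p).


Number of potential triangles: C(209, 3) = 1499784.
Each occurs with probability p³ ≈ (0.207514)³ ≈ 8.93602417e-03.
By linearity: E[X] = C(209, 3)·p³ ≈ 1499784 · 8.93602417e-03 ≈ 13402.106080.
Since α = 1/2 < 1, p = c/n^{1/2} ≫ 1/n is above the triangle threshold p ~ 1/n. Asymptotically E[X] ~ (c³/6)·n^{3(1−α)} = (3³/6)·n^{1.5} → ∞; triangles are abundant w.h.p.

E[X] ≈ 13402.106080; in regime p = Θ(1/n^{1/2}) E[X] diverges (above the triangle threshold p ~ 1/n).


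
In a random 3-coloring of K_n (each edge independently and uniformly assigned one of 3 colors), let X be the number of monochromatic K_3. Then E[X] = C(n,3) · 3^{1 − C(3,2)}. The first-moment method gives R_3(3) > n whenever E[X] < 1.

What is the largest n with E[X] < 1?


We need C(n, 3) · 3^{1 − 3} < 1, i.e. C(n, 3) < 3^{3 − 1} = 9.
Check values of n near the boundary:
  n = 3: C(3, 3) = 1; 1 < 9? YES
  n = 4: C(4, 3) = 4; 4 < 9? YES
  n = 5: C(5, 3) = 10; 10 < 9? NO
  n = 6: C(6, 3) = 20; 20 < 9? NO
  n = 7: C(7, 3) = 35; 35 < 9? NO
The largest n with C(n, 3) < 9 is n = 4 (where E[X] = 4/9 ≈ 0.4444444). Hence R_3(3) > 4, i.e. R_3(3) ≥ 5.

Largest n = 4; hence R_3(3) > 4.


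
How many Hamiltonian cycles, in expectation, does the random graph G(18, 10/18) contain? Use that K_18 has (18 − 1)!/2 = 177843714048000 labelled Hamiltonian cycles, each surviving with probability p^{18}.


K_18 has (18 − 1)!/2 = 177843714048000 labelled Hamiltonian cycles.
For each such Hamiltonian cycle H, let X_H = 1 if all 18 edges of H are present in G. Then P[X_H = 1] = p^{18} = (5/9)^{18} = 3814697265625/150094635296999121.
By linearity: E[X] = Σ_H E[X_H] = 177843714048000 · p^{18} = 177843714048000 · 3814697265625/150094635296999121 = 930617187500000000000000/205891132094649.
Numerically: E[X] ≈ 4.51995e+09.

E[X] = 177843714048000 · (5/9)^{18} = 930617187500000000000000/205891132094649 ≈ 4.51995e+09.


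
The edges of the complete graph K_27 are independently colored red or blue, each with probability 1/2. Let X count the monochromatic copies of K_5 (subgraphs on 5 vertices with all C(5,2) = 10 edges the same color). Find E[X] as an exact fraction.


Let X = Σ_S X_S over the C(27, 5) = 80730 subsets S of size 5, where X_S = 1 if the K_5 on S is monochromatic.
For a fixed S, the K_5 on S has C(5, 2) = 10 edges. P[all 10 edges red] = (1/2)^10, and likewise for blue, so P[monochromatic] = 2·(1/2)^10 = 2^{1 − 10} = 1/512.
By linearity: E[X] = C(27, 5) · 2^{1 − 10} = 80730 · 1/512 = 40365/256.
Numerically: E[X] ≈ 157.675781.

E[X] = C(27,5)·2^(1−C(5,2)) = 40365/256 ≈ 157.675781.


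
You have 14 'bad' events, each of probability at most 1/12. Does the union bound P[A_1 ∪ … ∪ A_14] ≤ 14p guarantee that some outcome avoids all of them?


Union bound: P[∪_{i=1}^{14} A_i] ≤ Σ_i P[A_i] ≤ 14·p = 14·(1/12) = 7/6.
Numerically: 7/6 ≈ 1.16667.
Is 7/6 < 1? NO.
Since the bound 7/6 is ≥ 1, the union bound is uninformative here; it does NOT by itself certify existence.

14·p = 7/6 ≈ 1.16667; existence NOT certified by the union bound.


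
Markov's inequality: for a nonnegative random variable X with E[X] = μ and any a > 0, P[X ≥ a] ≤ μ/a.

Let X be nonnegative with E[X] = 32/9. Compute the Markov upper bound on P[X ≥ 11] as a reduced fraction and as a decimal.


μ = E[X] = 32/9, a = 11.
Markov: P[X ≥ 11] ≤ μ/a = (32/9)/11 = 32/99.
Numerically: ≈ 0.3232.
(Since a = 11 > μ = 3.5556, the bound 32/99 is < 1 and informative.)

P[X ≥ 11] ≤ 32/99 ≈ 0.3232.


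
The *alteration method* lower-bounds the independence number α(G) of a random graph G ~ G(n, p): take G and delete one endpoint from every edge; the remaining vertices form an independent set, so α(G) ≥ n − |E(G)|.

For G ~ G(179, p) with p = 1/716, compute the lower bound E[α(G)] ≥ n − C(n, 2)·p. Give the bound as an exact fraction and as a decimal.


E[|E(G)|] = C(179, 2)·p = 15931 · (1/716) = 89/4.
E[α(G)] ≥ n − E[|E(G)|] = 179 − 89/4 = 627/4.
Numerically: ≈ 156.750000.
(This is only a lower bound; the true E[α(G)] may be larger.)

E[α(G)] ≥ 627/4 ≈ 156.750000.


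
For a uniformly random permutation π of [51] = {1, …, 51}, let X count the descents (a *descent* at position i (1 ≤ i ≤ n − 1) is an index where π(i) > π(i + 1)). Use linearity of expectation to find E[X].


Write X = Σ X_I over i = 1, …, 50, with X_I the indicator of one descent.
There are 50 indicators.
For each fixed i, the pair (π(i), π(i+1)) is a uniformly random ordered pair of distinct values from {1, …, 51}; by symmetry P[π(i) > π(i+1)] = 1/2.
By linearity: E[X] = 50 · (1/2) = (51 − 1) · (1/2) = 25 ≈ 25.00000.

E[X] = 25 = 25.00000.
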